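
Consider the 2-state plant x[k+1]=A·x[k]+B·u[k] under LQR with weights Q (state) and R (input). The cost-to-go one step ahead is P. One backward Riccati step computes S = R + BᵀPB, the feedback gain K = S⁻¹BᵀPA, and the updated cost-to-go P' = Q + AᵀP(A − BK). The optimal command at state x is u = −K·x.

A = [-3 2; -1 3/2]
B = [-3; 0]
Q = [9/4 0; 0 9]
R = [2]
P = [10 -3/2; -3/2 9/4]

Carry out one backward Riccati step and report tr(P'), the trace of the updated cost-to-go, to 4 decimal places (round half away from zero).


BᵀP = [-30.0000 4.5000]
S = R + BᵀPB = [2] + [90.0000] = [92.0000]
BᵀPA = [85.5000 -53.2500]
K = S⁻¹·BᵀPA = [0.9293 -0.5788]
A−BK = [-0.2120 0.2636; -1.0000 1.5000]
AᵀP(A−BK) = [3.7908 -4.1372; -4.1372 5.2412]
P' = Q + AᵀP(A−BK) = [6.0408 -4.1372; -4.1372 14.2412]
tr(P') = 20.2819

20.2819


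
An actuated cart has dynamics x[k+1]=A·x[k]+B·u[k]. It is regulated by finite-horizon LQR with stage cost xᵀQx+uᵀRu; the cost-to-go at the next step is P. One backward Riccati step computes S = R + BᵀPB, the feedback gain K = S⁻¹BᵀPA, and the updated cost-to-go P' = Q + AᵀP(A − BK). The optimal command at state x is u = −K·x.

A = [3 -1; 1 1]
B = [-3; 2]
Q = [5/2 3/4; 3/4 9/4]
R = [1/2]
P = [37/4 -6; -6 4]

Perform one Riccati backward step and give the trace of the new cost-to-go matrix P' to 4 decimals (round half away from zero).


BᵀP = [-39.7500 26.0000]
S = R + BᵀPB = [1/2] + [171.2500] = [171.7500]
BᵀPA = [-93.2500 65.7500]
K = S⁻¹·BᵀPA = [-0.5429 0.3828]
A−BK = [1.3712 0.1485; 2.0859 0.2344]
AᵀP(A−BK) = [0.6208 -0.0517; -0.0517 0.0793]
P' = Q + AᵀP(A−BK) = [3.1208 0.6983; 0.6983 2.3293]
tr(P') = 5.4501

5.4501


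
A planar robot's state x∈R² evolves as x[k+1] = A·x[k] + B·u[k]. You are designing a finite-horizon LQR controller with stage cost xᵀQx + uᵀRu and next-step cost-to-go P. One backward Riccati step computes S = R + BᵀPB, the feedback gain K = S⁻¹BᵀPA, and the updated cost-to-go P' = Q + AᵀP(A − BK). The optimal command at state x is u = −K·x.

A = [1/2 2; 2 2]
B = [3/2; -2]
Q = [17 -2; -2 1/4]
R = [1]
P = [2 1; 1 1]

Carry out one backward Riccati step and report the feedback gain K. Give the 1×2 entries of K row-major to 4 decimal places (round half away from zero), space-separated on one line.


-0.1429 0.2857

BᵀP = [1.0000 -0.5000]
S = R + BᵀPB = [1] + [2.5000] = [3.5000]
BᵀPA = [-0.5000 1.0000]
K = S⁻¹·BᵀPA = [-0.1429 0.2857]
A−BK = [0.7143 1.5714; 1.7143 2.5714]
AᵀP(A−BK) = [6.4286 11.1429; 11.1429 19.7143]
P' = Q + AᵀP(A−BK) = [23.4286 9.1429; 9.1429 19.9643]
tr(P') = 43.3929


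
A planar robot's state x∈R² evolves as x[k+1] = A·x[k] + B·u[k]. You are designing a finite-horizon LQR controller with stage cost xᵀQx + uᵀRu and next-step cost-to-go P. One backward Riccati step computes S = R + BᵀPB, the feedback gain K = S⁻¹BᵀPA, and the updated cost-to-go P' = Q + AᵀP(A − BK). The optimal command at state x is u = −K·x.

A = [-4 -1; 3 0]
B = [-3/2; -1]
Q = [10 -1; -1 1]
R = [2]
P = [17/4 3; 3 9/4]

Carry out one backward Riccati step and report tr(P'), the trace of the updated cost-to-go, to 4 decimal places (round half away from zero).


BᵀP = [-9.3750 -6.7500]
S = R + BᵀPB = [2] + [20.8125] = [22.8125]
BᵀPA = [17.2500 9.3750]
K = S⁻¹·BᵀPA = [0.7562 0.4110]
A−BK = [-2.8658 -0.3836; 3.7562 0.4110]
AᵀP(A−BK) = [3.2062 0.9110; 0.9110 0.3973]
P' = Q + AᵀP(A−BK) = [13.2062 -0.0890; -0.0890 1.3973]
tr(P') = 14.6034

14.6034


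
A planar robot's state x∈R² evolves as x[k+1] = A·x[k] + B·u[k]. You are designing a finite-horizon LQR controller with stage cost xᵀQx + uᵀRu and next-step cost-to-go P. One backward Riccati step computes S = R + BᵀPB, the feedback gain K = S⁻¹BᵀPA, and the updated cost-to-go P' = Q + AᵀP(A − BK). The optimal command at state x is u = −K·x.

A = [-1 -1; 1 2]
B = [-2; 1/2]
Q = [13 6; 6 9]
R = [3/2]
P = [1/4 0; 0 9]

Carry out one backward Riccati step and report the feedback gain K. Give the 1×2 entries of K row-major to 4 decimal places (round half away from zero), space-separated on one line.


BᵀP = [-0.5000 4.5000]
S = R + BᵀPB = [3/2] + [3.2500] = [4.7500]
BᵀPA = [5.0000 9.5000]
K = S⁻¹·BᵀPA = [1.0526 2.0000]
A−BK = [1.1053 3.0000; 0.4737 1.0000]
AᵀP(A−BK) = [3.9868 8.2500; 8.2500 17.2500]
P' = Q + AᵀP(A−BK) = [16.9868 14.2500; 14.2500 26.2500]
tr(P') = 43.2368

1.0526 2.0000


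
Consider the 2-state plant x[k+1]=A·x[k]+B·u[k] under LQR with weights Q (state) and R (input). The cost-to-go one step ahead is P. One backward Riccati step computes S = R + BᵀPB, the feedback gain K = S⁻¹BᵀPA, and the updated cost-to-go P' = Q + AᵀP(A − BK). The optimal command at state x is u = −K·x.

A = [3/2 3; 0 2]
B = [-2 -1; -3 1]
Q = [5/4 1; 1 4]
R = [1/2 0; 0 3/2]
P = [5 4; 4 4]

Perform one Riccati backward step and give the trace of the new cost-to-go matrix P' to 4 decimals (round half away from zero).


6.8678

BᵀP = [-22.0000 -20.0000; -1.0000 0.0000]
S = R + BᵀPB = [1/2 0; 0 3/2] + [104.0000 2.0000; 2.0000 1.0000] = [104.5000 2.0000; 2.0000 2.5000]
BᵀPA = [-33.0000 -106.0000; -1.5000 -3.0000]
K = S⁻¹·BᵀPA = [-0.3090 -1.0068; -0.3528 -0.3946]
A−BK = [0.5292 0.5918; -0.5743 -0.6259]
AᵀP(A−BK) = [0.5226 0.6837; 0.6837 1.0952]
P' = Q + AᵀP(A−BK) = [1.7726 1.6837; 1.6837 5.0952]
tr(P') = 6.8678


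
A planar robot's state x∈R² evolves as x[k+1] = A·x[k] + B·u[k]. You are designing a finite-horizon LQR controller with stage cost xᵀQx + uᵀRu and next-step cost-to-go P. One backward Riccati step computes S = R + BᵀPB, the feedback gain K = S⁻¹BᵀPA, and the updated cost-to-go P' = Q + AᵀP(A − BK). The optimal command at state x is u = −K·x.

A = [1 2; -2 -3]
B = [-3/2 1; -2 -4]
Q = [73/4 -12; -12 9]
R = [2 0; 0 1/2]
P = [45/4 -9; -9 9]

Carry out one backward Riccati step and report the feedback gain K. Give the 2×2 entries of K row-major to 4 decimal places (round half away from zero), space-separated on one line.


-0.1817 -0.4570 0.6179 1.0461

BᵀP = [1.1250 -4.5000; 47.2500 -45.0000]
S = R + BᵀPB = [2 0; 0 1/2] + [7.3125 19.1250; 19.1250 227.2500] = [9.3125 19.1250; 19.1250 227.7500]
BᵀPA = [10.1250 15.7500; 137.2500 229.5000]
K = S⁻¹·BᵀPA = [-0.1817 -0.4570; 0.6179 1.0461]
A−BK = [0.1095 0.2684; 0.1081 0.2702]
AᵀP(A−BK) = [0.2839 0.5554; 0.5554 1.1270]
P' = Q + AᵀP(A−BK) = [18.5339 -11.4446; -11.4446 10.1270]
tr(P') = 28.6609


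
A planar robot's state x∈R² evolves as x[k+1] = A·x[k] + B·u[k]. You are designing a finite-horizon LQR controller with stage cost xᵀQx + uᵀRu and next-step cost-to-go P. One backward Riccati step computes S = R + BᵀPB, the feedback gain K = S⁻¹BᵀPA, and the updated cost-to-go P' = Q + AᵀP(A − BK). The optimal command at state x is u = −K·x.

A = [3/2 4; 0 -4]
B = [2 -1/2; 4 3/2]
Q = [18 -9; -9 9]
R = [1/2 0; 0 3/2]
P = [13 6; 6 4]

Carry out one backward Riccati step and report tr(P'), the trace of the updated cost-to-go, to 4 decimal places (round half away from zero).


BᵀP = [50.0000 28.0000; 2.5000 3.0000]
S = R + BᵀPB = [1/2 0; 0 3/2] + [212.0000 17.0000; 17.0000 3.2500] = [212.5000 17.0000; 17.0000 4.7500]
BᵀPA = [75.0000 88.0000; 3.7500 -2.0000]
K = S⁻¹·BᵀPA = [0.4060 0.6275; -0.6637 -2.6667]
A−BK = [0.3561 1.4118; -0.6286 -2.5098]
AᵀP(A−BK) = [1.2860 4.9412; 4.9412 19.4510]
P' = Q + AᵀP(A−BK) = [19.2860 -4.0588; -4.0588 28.4510]
tr(P') = 47.7370

47.7370


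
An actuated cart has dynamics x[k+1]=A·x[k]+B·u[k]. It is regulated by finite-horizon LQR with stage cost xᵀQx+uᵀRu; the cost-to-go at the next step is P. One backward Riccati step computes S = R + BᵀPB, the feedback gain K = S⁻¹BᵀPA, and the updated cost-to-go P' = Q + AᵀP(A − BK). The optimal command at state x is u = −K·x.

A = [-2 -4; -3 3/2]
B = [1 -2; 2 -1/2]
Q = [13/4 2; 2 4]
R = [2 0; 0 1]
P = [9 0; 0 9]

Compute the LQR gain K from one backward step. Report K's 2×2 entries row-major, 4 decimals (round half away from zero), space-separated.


-1.3350 1.2624 0.3428 2.5308

BᵀP = [9.0000 18.0000; -18.0000 -4.5000]
S = R + BᵀPB = [2 0; 0 1] + [45.0000 -27.0000; -27.0000 38.2500] = [47.0000 -27.0000; -27.0000 39.2500]
BᵀPA = [-72.0000 -9.0000; 49.5000 65.2500]
K = S⁻¹·BᵀPA = [-1.3350 1.2624; 0.3428 2.5308]
A−BK = [0.0206 -0.2008; -0.1586 0.2406]
AᵀP(A−BK) = [3.9122 -2.8837; -2.8837 10.4761]
P' = Q + AᵀP(A−BK) = [7.1622 -0.8837; -0.8837 14.4761]
tr(P') = 21.6383


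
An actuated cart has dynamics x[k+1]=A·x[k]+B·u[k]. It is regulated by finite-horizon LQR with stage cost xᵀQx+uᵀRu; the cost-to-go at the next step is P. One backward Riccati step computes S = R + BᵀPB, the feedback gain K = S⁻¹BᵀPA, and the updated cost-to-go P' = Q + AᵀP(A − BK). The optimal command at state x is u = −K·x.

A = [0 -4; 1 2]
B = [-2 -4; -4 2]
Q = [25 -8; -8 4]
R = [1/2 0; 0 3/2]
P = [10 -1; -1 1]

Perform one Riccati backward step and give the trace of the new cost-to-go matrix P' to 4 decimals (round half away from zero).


BᵀP = [-16.0000 -2.0000; -42.0000 6.0000]
S = R + BᵀPB = [1/2 0; 0 3/2] + [40.0000 60.0000; 60.0000 180.0000] = [40.5000 60.0000; 60.0000 181.5000]
BᵀPA = [-2.0000 60.0000; 6.0000 180.0000]
K = S⁻¹·BᵀPA = [-0.1928 0.0240; 0.0968 0.9838]
A−BK = [0.0016 -0.0168; 0.0354 0.1284]
AᵀP(A−BK) = [0.0338 0.1452; 0.1452 1.4757]
P' = Q + AᵀP(A−BK) = [25.0338 -7.8548; -7.8548 5.4757]
tr(P') = 30.5095

30.5095


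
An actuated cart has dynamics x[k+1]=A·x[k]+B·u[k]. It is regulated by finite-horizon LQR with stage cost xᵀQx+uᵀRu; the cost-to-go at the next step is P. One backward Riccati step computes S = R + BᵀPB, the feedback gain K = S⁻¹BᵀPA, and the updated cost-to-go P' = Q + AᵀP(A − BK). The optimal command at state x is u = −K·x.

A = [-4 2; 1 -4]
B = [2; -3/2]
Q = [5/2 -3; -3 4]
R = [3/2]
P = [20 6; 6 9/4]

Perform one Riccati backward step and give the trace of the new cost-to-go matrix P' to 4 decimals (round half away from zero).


22.5272

BᵀP = [31.0000 8.6250]
S = R + BᵀPB = [3/2] + [49.0625] = [50.5625]
BᵀPA = [-115.3750 27.5000]
K = S⁻¹·BᵀPA = [-2.2818 0.5439]
A−BK = [0.5637 0.9122; -2.4227 -3.1842]
AᵀP(A−BK) = [10.9839 1.7503; 1.7503 5.0433]
P' = Q + AᵀP(A−BK) = [13.4839 -1.2497; -1.2497 9.0433]
tr(P') = 22.5272


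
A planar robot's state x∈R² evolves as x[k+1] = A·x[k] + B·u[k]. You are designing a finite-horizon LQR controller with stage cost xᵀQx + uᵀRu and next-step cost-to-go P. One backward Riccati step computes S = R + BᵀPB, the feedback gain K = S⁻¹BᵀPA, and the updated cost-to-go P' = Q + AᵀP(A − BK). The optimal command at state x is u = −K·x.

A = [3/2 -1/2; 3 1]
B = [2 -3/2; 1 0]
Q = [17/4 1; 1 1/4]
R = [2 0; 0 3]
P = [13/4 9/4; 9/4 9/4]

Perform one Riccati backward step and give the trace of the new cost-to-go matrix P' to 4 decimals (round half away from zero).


BᵀP = [8.7500 6.7500; -4.8750 -3.3750]
S = R + BᵀPB = [2 0; 0 3] + [24.2500 -13.1250; -13.1250 7.3125] = [26.2500 -13.1250; -13.1250 10.3125]
BᵀPA = [33.3750 2.3750; -17.4375 -0.9375]
K = S⁻¹·BᵀPA = [1.1714 0.1238; -0.2000 0.0667]
A−BK = [-1.1429 -0.6476; 1.8286 0.8762]
AᵀP(A−BK) = [5.2286 1.3429; 1.3429 0.5810]
P' = Q + AᵀP(A−BK) = [9.4786 2.3429; 2.3429 0.8310]
tr(P') = 10.3095

10.3095


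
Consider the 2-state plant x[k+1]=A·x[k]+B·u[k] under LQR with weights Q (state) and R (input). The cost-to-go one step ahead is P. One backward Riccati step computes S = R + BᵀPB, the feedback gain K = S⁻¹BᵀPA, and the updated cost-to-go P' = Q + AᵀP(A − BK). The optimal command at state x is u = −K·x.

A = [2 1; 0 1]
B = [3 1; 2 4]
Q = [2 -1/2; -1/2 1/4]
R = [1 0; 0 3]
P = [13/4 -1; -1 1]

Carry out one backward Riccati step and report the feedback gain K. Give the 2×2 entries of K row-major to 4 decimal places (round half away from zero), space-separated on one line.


BᵀP = [7.7500 -1.0000; -0.7500 3.0000]
S = R + BᵀPB = [1 0; 0 3] + [21.2500 3.7500; 3.7500 11.2500] = [22.2500 3.7500; 3.7500 14.2500]
BᵀPA = [15.5000 6.7500; -1.5000 2.2500]
K = S⁻¹·BᵀPA = [0.7475 0.2896; -0.3020 0.0817]
A−BK = [0.0594 0.0495; -0.2871 0.0941]
AᵀP(A−BK) = [0.9604 0.1337; 0.1337 0.1114]
P' = Q + AᵀP(A−BK) = [2.9604 -0.3663; -0.3663 0.3614]
tr(P') = 3.3218

0.7475 0.2896 -0.3020 0.0817


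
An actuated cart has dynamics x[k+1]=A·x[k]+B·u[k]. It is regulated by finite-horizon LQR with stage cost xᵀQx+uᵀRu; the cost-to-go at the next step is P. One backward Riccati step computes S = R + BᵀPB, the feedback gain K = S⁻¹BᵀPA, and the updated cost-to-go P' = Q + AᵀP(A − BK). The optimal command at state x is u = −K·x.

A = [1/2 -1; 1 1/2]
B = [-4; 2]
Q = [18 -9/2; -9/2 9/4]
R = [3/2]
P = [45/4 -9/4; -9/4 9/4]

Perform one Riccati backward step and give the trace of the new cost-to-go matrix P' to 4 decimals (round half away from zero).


BᵀP = [-49.5000 13.5000]
S = R + BᵀPB = [3/2] + [225.0000] = [226.5000]
BᵀPA = [-11.2500 56.2500]
K = S⁻¹·BᵀPA = [-0.0497 0.2483]
A−BK = [0.3013 -0.0066; 1.0993 0.0033]
AᵀP(A−BK) = [2.2537 -0.0186; -0.0186 0.0931]
P' = Q + AᵀP(A−BK) = [20.2537 -4.5186; -4.5186 2.3431]
tr(P') = 22.5969

22.5969


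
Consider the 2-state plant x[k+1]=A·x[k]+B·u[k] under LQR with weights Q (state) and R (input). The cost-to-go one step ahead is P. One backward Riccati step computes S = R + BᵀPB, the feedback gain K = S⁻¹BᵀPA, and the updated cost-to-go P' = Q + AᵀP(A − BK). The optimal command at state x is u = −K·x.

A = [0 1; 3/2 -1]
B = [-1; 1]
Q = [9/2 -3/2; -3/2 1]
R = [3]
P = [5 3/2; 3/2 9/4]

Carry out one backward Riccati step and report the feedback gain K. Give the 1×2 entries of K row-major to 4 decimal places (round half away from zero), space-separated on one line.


BᵀP = [-3.5000 0.7500]
S = R + BᵀPB = [3] + [4.2500] = [7.2500]
BᵀPA = [1.1250 -4.2500]
K = S⁻¹·BᵀPA = [0.1552 -0.5862]
A−BK = [0.1552 0.4138; 1.3448 -0.4138]
AᵀP(A−BK) = [4.8879 -0.4655; -0.4655 1.7586]
P' = Q + AᵀP(A−BK) = [9.3879 -1.9655; -1.9655 2.7586]
tr(P') = 12.1466

0.1552 -0.5862


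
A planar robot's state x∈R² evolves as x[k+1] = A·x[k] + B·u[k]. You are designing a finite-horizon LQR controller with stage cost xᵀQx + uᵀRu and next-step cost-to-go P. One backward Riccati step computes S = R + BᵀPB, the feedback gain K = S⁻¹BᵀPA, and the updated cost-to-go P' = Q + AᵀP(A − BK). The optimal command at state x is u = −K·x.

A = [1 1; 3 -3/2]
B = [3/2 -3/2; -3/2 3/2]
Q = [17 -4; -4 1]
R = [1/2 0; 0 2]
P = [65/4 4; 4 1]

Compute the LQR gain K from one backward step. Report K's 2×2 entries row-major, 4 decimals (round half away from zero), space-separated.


BᵀP = [18.3750 4.5000; -18.3750 -4.5000]
S = R + BᵀPB = [1/2 0; 0 2] + [20.8125 -20.8125; -20.8125 20.8125] = [21.3125 -20.8125; -20.8125 22.8125]
BᵀPA = [31.8750 11.6250; -31.8750 -11.6250]
K = S⁻¹·BᵀPA = [1.2021 0.4384; -0.3005 -0.1096]
A−BK = [-1.2540 0.1780; 5.2540 -0.6780]
AᵀP(A−BK) = [1.3530 0.2817; 0.2817 0.1292]
P' = Q + AᵀP(A−BK) = [18.3530 -3.7183; -3.7183 1.1292]
tr(P') = 19.4822

1.2021 0.4384 -0.3005 -0.1096


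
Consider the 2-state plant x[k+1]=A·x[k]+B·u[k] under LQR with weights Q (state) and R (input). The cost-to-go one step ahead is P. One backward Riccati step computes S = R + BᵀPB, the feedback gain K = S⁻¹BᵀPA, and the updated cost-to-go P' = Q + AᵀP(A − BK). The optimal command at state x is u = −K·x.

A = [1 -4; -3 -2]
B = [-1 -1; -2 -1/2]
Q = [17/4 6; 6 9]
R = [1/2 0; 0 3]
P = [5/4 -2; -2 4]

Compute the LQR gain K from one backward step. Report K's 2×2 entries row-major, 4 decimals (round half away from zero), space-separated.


2.1344 0.0949 -0.2411 0.3004

BᵀP = [2.7500 -6.0000; -0.2500 0.0000]
S = R + BᵀPB = [1/2 0; 0 3] + [9.2500 0.2500; 0.2500 0.2500] = [9.7500 0.2500; 0.2500 3.2500]
BᵀPA = [20.7500 1.0000; -0.2500 1.0000]
K = S⁻¹·BᵀPA = [2.1344 0.0949; -0.2411 0.3004]
A−BK = [2.8933 -3.6047; 1.1482 -1.6601]
AᵀP(A−BK) = [4.9012 -2.8933; -2.8933 3.6047]
P' = Q + AᵀP(A−BK) = [9.1512 3.1067; 3.1067 12.6047]
tr(P') = 21.7559


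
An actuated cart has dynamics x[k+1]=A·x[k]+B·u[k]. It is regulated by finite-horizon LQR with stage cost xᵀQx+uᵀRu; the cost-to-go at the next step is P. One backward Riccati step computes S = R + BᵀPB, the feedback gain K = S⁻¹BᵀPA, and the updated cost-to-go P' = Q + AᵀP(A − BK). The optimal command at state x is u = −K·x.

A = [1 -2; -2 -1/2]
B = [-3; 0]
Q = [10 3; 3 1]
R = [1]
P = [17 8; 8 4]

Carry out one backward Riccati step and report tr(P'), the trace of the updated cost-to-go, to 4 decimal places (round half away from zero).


12.5519

BᵀP = [-51.0000 -24.0000]
S = R + BᵀPB = [1] + [153.0000] = [154.0000]
BᵀPA = [-3.0000 114.0000]
K = S⁻¹·BᵀPA = [-0.0195 0.7403]
A−BK = [0.9416 0.2208; -2.0000 -0.5000]
AᵀP(A−BK) = [0.9416 0.2208; 0.2208 0.6104]
P' = Q + AᵀP(A−BK) = [10.9416 3.2208; 3.2208 1.6104]
tr(P') = 12.5519


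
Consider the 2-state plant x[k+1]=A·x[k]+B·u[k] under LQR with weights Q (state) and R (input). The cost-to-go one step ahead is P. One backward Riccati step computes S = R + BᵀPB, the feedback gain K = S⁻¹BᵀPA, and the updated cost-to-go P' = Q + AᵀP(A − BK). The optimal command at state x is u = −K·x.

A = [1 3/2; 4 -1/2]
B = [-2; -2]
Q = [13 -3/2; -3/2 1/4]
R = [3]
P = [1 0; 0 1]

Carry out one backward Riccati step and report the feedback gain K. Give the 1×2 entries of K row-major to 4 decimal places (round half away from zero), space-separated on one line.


-0.9091 -0.1818

BᵀP = [-2.0000 -2.0000]
S = R + BᵀPB = [3] + [8.0000] = [11.0000]
BᵀPA = [-10.0000 -2.0000]
K = S⁻¹·BᵀPA = [-0.9091 -0.1818]
A−BK = [-0.8182 1.1364; 2.1818 -0.8636]
AᵀP(A−BK) = [7.9091 -2.3182; -2.3182 2.1364]
P' = Q + AᵀP(A−BK) = [20.9091 -3.8182; -3.8182 2.3864]
tr(P') = 23.2955


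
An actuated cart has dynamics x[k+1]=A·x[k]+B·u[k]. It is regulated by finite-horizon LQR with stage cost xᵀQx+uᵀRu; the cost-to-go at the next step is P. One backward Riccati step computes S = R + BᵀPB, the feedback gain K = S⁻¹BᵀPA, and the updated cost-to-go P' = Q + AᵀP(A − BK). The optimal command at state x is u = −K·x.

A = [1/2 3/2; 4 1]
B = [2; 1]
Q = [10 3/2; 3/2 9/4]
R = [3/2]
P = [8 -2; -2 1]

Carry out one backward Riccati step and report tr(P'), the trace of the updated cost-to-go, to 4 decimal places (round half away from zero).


BᵀP = [14.0000 -3.0000]
S = R + BᵀPB = [3/2] + [25.0000] = [26.5000]
BᵀPA = [-5.0000 18.0000]
K = S⁻¹·BᵀPA = [-0.1887 0.6792]
A−BK = [0.8774 0.1415; 4.1887 0.3208]
AᵀP(A−BK) = [9.0566 0.3962; 0.3962 0.7736]
P' = Q + AᵀP(A−BK) = [19.0566 1.8962; 1.8962 3.0236]
tr(P') = 22.0802

22.0802


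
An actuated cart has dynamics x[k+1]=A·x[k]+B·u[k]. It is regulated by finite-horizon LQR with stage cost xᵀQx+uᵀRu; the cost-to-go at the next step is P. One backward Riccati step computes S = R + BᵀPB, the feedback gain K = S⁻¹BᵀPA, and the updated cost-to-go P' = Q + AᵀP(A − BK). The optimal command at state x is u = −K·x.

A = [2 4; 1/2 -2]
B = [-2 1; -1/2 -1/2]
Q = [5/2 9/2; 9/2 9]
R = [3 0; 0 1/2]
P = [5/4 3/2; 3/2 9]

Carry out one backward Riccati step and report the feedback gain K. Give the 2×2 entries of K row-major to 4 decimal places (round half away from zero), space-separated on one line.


BᵀP = [-3.2500 -7.5000; 0.5000 -3.0000]
S = R + BᵀPB = [3 0; 0 1/2] + [10.2500 0.5000; 0.5000 2.0000] = [13.2500 0.5000; 0.5000 2.5000]
BᵀPA = [-10.2500 2.0000; -0.5000 8.0000]
K = S⁻¹·BᵀPA = [-0.7719 0.0304; -0.0456 3.1939]
A−BK = [0.5019 0.8669; 0.0913 -0.3878]
AᵀP(A−BK) = [2.3156 -0.0913; -0.0913 6.3878]
P' = Q + AᵀP(A−BK) = [4.8156 4.4087; 4.4087 15.3878]
tr(P') = 20.2034

-0.7719 0.0304 -0.0456 3.1939


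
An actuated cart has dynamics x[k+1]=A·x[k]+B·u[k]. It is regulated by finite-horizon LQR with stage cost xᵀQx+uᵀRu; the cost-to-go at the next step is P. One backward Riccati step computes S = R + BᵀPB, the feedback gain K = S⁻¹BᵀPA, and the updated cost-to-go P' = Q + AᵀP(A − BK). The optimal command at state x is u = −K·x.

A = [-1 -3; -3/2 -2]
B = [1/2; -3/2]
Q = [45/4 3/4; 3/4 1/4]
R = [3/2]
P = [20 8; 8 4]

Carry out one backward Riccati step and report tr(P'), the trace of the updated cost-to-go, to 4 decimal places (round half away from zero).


BᵀP = [-2.0000 -2.0000]
S = R + BᵀPB = [3/2] + [2.0000] = [3.5000]
BᵀPA = [5.0000 10.0000]
K = S⁻¹·BᵀPA = [1.4286 2.8571]
A−BK = [-1.7143 -4.4286; 0.6429 2.2857]
AᵀP(A−BK) = [45.8571 109.7143; 109.7143 263.4286]
P' = Q + AᵀP(A−BK) = [57.1071 110.4643; 110.4643 263.6786]
tr(P') = 320.7857

320.7857


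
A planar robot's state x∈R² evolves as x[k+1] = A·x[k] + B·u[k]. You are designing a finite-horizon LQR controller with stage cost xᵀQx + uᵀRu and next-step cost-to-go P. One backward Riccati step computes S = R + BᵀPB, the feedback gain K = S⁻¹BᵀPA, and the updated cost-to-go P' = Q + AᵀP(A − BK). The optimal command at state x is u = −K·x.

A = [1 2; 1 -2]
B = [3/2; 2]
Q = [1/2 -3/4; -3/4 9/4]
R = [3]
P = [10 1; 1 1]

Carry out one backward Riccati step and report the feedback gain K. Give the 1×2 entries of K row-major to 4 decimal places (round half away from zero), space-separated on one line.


BᵀP = [17.0000 3.5000]
S = R + BᵀPB = [3] + [32.5000] = [35.5000]
BᵀPA = [20.5000 27.0000]
K = S⁻¹·BᵀPA = [0.5775 0.7606]
A−BK = [0.1338 0.8592; -0.1549 -3.5211]
AᵀP(A−BK) = [1.1620 2.4085; 2.4085 15.4648]
P' = Q + AᵀP(A−BK) = [1.6620 1.6585; 1.6585 17.7148]
tr(P') = 19.3768

0.5775 0.7606


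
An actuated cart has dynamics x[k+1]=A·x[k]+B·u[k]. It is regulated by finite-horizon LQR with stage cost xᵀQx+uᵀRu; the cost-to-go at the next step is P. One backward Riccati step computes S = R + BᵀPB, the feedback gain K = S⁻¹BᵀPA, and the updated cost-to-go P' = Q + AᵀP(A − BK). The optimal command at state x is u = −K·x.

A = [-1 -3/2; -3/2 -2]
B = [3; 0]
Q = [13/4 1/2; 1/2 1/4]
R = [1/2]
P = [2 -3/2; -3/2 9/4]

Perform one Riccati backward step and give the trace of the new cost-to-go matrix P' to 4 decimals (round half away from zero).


BᵀP = [6.0000 -4.5000]
S = R + BᵀPB = [1/2] + [18.0000] = [18.5000]
BᵀPA = [0.7500 0.0000]
K = S⁻¹·BᵀPA = [0.0405 0.0000]
A−BK = [-1.1216 -1.5000; -1.5000 -2.0000]
AᵀP(A−BK) = [2.5321 3.3750; 3.3750 4.5000]
P' = Q + AᵀP(A−BK) = [5.7821 3.8750; 3.8750 4.7500]
tr(P') = 10.5321

10.5321


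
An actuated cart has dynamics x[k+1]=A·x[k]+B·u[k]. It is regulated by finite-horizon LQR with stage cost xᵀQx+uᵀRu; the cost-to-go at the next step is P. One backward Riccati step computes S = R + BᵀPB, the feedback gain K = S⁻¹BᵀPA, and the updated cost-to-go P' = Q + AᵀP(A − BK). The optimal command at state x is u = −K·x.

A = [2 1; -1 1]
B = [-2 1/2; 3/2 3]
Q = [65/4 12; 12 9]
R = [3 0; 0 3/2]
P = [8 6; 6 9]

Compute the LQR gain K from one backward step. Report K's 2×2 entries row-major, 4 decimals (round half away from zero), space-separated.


BᵀP = [-7.0000 1.5000; 22.0000 30.0000]
S = R + BᵀPB = [3 0; 0 3/2] + [16.2500 1.0000; 1.0000 101.0000] = [19.2500 1.0000; 1.0000 102.5000]
BᵀPA = [-15.5000 -5.5000; 14.0000 52.0000]
K = S⁻¹·BᵀPA = [-0.8127 -0.3122; 0.1445 0.5104]
A−BK = [0.3023 0.1204; -0.2145 -0.0627]
AᵀP(A−BK) = [2.3799 1.0154; 1.0154 0.7439]
P' = Q + AᵀP(A−BK) = [18.6299 13.0154; 13.0154 9.7439]
tr(P') = 28.3738

-0.8127 -0.3122 0.1445 0.5104


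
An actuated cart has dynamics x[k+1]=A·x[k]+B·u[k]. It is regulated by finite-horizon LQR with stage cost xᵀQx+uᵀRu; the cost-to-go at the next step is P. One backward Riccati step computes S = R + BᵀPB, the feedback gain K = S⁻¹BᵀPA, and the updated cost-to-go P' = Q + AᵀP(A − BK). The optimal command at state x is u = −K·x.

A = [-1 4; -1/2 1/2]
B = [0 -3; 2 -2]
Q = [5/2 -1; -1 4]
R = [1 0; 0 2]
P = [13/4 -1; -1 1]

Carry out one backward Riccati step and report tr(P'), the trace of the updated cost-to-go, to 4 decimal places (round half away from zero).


10.9822

BᵀP = [-2.0000 2.0000; -7.7500 1.0000]
S = R + BᵀPB = [1 0; 0 2] + [4.0000 2.0000; 2.0000 21.2500] = [5.0000 2.0000; 2.0000 23.2500]
BᵀPA = [1.0000 -7.0000; 7.2500 -30.5000]
K = S⁻¹·BᵀPA = [0.0780 -0.9065; 0.3051 -1.2339]
A−BK = [-0.0846 0.2984; -0.0457 -0.1548]
AᵀP(A−BK) = [0.2099 -0.8981; -0.8981 4.2723]
P' = Q + AᵀP(A−BK) = [2.7099 -1.8981; -1.8981 8.2723]
tr(P') = 10.9822


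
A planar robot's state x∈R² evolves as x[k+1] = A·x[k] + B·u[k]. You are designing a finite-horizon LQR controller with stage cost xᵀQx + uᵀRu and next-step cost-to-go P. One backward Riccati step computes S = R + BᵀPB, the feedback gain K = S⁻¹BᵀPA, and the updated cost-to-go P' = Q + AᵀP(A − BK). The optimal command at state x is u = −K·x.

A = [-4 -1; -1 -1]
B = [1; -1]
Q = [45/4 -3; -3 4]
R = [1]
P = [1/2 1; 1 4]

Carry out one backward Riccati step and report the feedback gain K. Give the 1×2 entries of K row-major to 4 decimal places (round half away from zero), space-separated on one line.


1.4286 1.0000

BᵀP = [-0.5000 -3.0000]
S = R + BᵀPB = [1] + [2.5000] = [3.5000]
BᵀPA = [5.0000 3.5000]
K = S⁻¹·BᵀPA = [1.4286 1.0000]
A−BK = [-5.4286 -2.0000; 0.4286 0.0000]
AᵀP(A−BK) = [12.8571 6.0000; 6.0000 3.0000]
P' = Q + AᵀP(A−BK) = [24.1071 3.0000; 3.0000 7.0000]
tr(P') = 31.1071


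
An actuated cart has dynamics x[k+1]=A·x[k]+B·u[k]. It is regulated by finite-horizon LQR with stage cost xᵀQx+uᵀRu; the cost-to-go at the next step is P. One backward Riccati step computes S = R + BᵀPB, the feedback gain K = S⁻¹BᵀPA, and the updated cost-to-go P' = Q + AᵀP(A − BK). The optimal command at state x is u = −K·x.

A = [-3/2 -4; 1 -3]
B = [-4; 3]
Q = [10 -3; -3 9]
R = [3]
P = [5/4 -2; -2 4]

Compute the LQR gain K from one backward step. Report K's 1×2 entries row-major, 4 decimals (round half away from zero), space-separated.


0.3411 -0.1495

BᵀP = [-11.0000 20.0000]
S = R + BᵀPB = [3] + [104.0000] = [107.0000]
BᵀPA = [36.5000 -16.0000]
K = S⁻¹·BᵀPA = [0.3411 -0.1495]
A−BK = [-0.1355 -4.5981; -0.0234 -2.5514]
AᵀP(A−BK) = [0.3616 -0.0421; -0.0421 5.6075]
P' = Q + AᵀP(A−BK) = [10.3616 -3.0421; -3.0421 14.6075]
tr(P') = 24.9690


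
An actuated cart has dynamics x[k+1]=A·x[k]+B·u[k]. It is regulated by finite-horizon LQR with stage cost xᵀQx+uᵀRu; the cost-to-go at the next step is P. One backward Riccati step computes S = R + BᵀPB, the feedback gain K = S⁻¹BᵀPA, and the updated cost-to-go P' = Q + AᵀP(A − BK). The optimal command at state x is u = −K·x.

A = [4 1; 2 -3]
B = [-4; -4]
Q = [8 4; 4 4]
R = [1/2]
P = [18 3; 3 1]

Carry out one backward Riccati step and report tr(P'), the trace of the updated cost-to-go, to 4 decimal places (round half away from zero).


19.6267

BᵀP = [-84.0000 -16.0000]
S = R + BᵀPB = [1/2] + [400.0000] = [400.5000]
BᵀPA = [-368.0000 -36.0000]
K = S⁻¹·BᵀPA = [-0.9189 -0.0899]
A−BK = [0.3246 0.6404; -1.6754 -3.3596]
AᵀP(A−BK) = [1.8627 2.9213; 2.9213 5.7640]
P' = Q + AᵀP(A−BK) = [9.8627 6.9213; 6.9213 9.7640]
tr(P') = 19.6267


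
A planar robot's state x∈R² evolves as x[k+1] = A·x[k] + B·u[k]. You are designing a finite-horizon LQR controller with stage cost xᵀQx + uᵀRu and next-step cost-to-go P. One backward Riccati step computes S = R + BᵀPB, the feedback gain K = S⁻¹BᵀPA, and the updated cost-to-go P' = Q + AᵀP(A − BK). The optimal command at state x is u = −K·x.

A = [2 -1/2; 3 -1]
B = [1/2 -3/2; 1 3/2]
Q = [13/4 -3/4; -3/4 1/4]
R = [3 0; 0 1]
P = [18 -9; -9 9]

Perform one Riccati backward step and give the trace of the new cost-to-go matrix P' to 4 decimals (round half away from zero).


BᵀP = [0.0000 4.5000; -40.5000 27.0000]
S = R + BᵀPB = [3 0; 0 1] + [4.5000 6.7500; 6.7500 101.2500] = [7.5000 6.7500; 6.7500 102.2500]
BᵀPA = [13.5000 -4.5000; 0.0000 -6.7500]
K = S⁻¹·BᵀPA = [1.9137 -0.5747; -0.1263 -0.0281]
A−BK = [0.8537 -0.2547; 1.2758 -0.3832]
AᵀP(A−BK) = [19.1651 -5.7411; -5.7411 1.7242]
P' = Q + AᵀP(A−BK) = [22.4151 -6.4911; -6.4911 1.9742]
tr(P') = 24.3893

24.3893


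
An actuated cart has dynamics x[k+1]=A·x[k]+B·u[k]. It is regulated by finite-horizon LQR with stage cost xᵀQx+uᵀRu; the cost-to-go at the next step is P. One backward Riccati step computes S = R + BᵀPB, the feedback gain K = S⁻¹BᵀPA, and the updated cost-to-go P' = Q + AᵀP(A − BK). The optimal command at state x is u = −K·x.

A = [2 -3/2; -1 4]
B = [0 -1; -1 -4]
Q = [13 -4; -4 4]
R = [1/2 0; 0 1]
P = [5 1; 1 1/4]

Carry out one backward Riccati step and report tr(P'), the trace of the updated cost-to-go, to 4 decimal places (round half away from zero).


20.5724

BᵀP = [-1.0000 -0.2500; -9.0000 -2.0000]
S = R + BᵀPB = [1/2 0; 0 1] + [0.2500 2.0000; 2.0000 17.0000] = [0.7500 2.0000; 2.0000 18.0000]
BᵀPA = [-1.7500 0.5000; -16.0000 5.5000]
K = S⁻¹·BᵀPA = [0.0526 -0.2105; -0.8947 0.3289]
A−BK = [1.1053 -1.1711; -4.5263 5.1053]
AᵀP(A−BK) = [2.0263 -1.6053; -1.6053 1.5461]
P' = Q + AᵀP(A−BK) = [15.0263 -5.6053; -5.6053 5.5461]
tr(P') = 20.5724


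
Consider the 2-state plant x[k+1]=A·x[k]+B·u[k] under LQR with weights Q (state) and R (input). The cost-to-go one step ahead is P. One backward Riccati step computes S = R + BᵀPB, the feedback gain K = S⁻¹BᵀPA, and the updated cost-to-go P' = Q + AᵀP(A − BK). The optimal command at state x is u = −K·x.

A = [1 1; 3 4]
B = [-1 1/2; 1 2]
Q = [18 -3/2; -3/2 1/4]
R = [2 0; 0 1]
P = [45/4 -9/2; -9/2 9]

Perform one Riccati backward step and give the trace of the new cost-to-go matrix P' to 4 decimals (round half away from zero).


24.4974

BᵀP = [-15.7500 13.5000; -3.3750 15.7500]
S = R + BᵀPB = [2 0; 0 1] + [29.2500 19.1250; 19.1250 29.8125] = [31.2500 19.1250; 19.1250 30.8125]
BᵀPA = [24.7500 38.2500; 43.8750 59.6250]
K = S⁻¹·BᵀPA = [-0.1281 0.0641; 1.5035 1.8953]
A−BK = [0.1202 0.1164; 0.1212 0.1453]
AᵀP(A−BK) = [2.4568 3.0069; 3.0069 3.7907]
P' = Q + AᵀP(A−BK) = [20.4568 1.5069; 1.5069 4.0407]
tr(P') = 24.4974


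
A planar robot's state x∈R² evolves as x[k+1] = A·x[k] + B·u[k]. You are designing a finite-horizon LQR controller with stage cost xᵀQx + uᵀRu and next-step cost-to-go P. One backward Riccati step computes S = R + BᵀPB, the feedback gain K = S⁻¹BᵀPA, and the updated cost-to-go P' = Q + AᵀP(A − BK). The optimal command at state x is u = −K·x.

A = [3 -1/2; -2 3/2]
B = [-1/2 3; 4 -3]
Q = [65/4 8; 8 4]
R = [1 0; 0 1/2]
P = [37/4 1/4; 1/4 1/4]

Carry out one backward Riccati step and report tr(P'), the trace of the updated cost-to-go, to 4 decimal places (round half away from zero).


20.9130

BᵀP = [-3.6250 0.8750; 27.0000 0.0000]
S = R + BᵀPB = [1 0; 0 1/2] + [5.3125 -13.5000; -13.5000 81.0000] = [6.3125 -13.5000; -13.5000 81.5000]
BᵀPA = [-12.6250 3.1250; 81.0000 -13.5000]
K = S⁻¹·BᵀPA = [0.1943 0.2180; 1.0261 -0.1295]
A−BK = [0.0190 -0.0024; 0.3008 0.2393]
AᵀP(A−BK) = [0.5930 -0.0055; -0.0055 0.0700]
P' = Q + AᵀP(A−BK) = [16.8430 7.9945; 7.9945 4.0700]
tr(P') = 20.9130


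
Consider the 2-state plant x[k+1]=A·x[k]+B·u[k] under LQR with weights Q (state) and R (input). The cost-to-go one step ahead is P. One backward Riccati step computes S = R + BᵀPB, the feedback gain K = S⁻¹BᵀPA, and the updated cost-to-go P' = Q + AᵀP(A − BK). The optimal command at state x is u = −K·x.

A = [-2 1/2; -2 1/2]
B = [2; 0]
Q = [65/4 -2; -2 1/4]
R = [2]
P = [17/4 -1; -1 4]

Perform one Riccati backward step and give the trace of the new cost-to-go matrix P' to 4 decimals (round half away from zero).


33.6118

BᵀP = [8.5000 -2.0000]
S = R + BᵀPB = [2] + [17.0000] = [19.0000]
BᵀPA = [-13.0000 3.2500]
K = S⁻¹·BᵀPA = [-0.6842 0.1711]
A−BK = [-0.6316 0.1579; -2.0000 0.5000]
AᵀP(A−BK) = [16.1053 -4.0263; -4.0263 1.0066]
P' = Q + AᵀP(A−BK) = [32.3553 -6.0263; -6.0263 1.2566]
tr(P') = 33.6118


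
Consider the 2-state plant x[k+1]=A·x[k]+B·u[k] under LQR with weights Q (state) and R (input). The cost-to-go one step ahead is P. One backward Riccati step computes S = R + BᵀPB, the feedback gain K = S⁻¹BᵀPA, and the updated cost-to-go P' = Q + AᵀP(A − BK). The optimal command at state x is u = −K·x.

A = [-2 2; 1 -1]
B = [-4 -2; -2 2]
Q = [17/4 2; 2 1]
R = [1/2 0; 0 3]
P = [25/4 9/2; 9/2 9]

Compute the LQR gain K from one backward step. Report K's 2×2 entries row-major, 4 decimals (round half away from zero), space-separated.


0.1649 -0.1649 0.5950 -0.5950

BᵀP = [-34.0000 -36.0000; -3.5000 9.0000]
S = R + BᵀPB = [1/2 0; 0 3] + [208.0000 -4.0000; -4.0000 25.0000] = [208.5000 -4.0000; -4.0000 28.0000]
BᵀPA = [32.0000 -32.0000; 16.0000 -16.0000]
K = S⁻¹·BᵀPA = [0.1649 -0.1649; 0.5950 -0.5950]
A−BK = [-0.1505 0.1505; 0.1398 -0.1398]
AᵀP(A−BK) = [1.2037 -1.2037; -1.2037 1.2037]
P' = Q + AᵀP(A−BK) = [5.4537 0.7963; 0.7963 2.2037]
tr(P') = 7.6574


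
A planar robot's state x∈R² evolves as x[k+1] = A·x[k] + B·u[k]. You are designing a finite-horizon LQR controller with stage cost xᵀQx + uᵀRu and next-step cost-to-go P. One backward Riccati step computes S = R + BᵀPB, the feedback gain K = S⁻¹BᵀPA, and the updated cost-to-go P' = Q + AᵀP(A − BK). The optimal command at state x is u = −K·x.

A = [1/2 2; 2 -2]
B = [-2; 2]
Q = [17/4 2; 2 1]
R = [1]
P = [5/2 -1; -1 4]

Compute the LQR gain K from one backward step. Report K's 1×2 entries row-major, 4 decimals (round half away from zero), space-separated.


BᵀP = [-7.0000 10.0000]
S = R + BᵀPB = [1] + [34.0000] = [35.0000]
BᵀPA = [16.5000 -34.0000]
K = S⁻¹·BᵀPA = [0.4714 -0.9714]
A−BK = [1.4429 0.0571; 1.0571 -0.0571]
AᵀP(A−BK) = [6.8464 -0.4714; -0.4714 0.9714]
P' = Q + AᵀP(A−BK) = [11.0964 1.5286; 1.5286 1.9714]
tr(P') = 13.0679

0.4714 -0.9714


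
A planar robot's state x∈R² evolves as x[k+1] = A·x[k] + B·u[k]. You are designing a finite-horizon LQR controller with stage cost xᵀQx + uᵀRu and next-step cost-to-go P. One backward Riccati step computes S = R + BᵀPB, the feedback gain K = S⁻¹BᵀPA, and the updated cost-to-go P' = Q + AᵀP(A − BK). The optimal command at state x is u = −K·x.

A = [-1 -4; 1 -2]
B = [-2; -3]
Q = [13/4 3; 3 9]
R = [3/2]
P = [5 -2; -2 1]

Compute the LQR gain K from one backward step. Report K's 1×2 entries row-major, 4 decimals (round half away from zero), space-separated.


BᵀP = [-4.0000 1.0000]
S = R + BᵀPB = [3/2] + [5.0000] = [6.5000]
BᵀPA = [5.0000 14.0000]
K = S⁻¹·BᵀPA = [0.7692 2.1538]
A−BK = [0.5385 0.3077; 3.3077 4.4615]
AᵀP(A−BK) = [6.1538 11.2308; 11.2308 21.8462]
P' = Q + AᵀP(A−BK) = [9.4038 14.2308; 14.2308 30.8462]
tr(P') = 40.2500

0.7692 2.1538


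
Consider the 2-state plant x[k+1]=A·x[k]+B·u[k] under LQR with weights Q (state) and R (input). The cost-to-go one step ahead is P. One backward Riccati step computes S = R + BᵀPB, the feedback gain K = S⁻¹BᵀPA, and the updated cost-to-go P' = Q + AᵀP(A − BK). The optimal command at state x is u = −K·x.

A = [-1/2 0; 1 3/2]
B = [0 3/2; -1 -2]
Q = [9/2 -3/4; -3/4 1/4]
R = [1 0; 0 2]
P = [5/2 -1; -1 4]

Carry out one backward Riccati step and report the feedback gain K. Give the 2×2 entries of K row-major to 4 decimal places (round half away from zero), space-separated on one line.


-0.2721 -0.7322 -0.3305 -0.2462

BᵀP = [1.0000 -4.0000; 5.7500 -9.5000]
S = R + BᵀPB = [1 0; 0 2] + [4.0000 9.5000; 9.5000 27.6250] = [5.0000 9.5000; 9.5000 29.6250]
BᵀPA = [-4.5000 -6.0000; -12.3750 -14.2500]
K = S⁻¹·BᵀPA = [-0.2721 -0.7322; -0.3305 -0.2462]
A−BK = [-0.0043 0.3693; 0.0670 0.2754]
AᵀP(A−BK) = [0.3110 0.4082; 0.4082 1.0983]
P' = Q + AᵀP(A−BK) = [4.8110 -0.3418; -0.3418 1.3483]
tr(P') = 6.1593


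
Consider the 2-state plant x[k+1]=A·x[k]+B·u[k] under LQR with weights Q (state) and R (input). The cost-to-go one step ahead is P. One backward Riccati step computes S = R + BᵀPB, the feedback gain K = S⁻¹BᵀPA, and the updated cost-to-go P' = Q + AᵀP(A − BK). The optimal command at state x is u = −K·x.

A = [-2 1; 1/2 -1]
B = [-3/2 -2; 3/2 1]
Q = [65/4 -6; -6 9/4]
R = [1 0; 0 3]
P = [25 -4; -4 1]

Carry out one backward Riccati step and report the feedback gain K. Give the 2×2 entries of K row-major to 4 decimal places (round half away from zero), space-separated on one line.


0.6998 -0.4503 0.3864 -0.1704

BᵀP = [-43.5000 7.5000; -54.0000 9.0000]
S = R + BᵀPB = [1 0; 0 3] + [76.5000 94.5000; 94.5000 117.0000] = [77.5000 94.5000; 94.5000 120.0000]
BᵀPA = [90.7500 -51.0000; 112.5000 -63.0000]
K = S⁻¹·BᵀPA = [0.6998 -0.4503; 0.3864 -0.1704]
A−BK = [-0.1775 -0.0162; -0.9361 -0.1542]
AᵀP(A−BK) = [1.2723 -0.4665; -0.4665 0.3002]
P' = Q + AᵀP(A−BK) = [17.5223 -6.4665; -6.4665 2.5502]
tr(P') = 20.0725


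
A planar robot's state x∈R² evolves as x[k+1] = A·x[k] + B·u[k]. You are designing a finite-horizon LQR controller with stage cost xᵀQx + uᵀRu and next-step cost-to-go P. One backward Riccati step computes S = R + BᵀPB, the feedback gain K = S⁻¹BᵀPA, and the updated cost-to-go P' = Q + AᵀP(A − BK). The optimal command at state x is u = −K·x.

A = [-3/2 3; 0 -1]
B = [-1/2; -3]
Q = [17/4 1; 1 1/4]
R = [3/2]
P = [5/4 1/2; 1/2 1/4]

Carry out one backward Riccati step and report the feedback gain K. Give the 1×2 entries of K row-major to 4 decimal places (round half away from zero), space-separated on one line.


0.5730 -0.9663

BᵀP = [-2.1250 -1.0000]
S = R + BᵀPB = [3/2] + [4.0625] = [5.5625]
BᵀPA = [3.1875 -5.3750]
K = S⁻¹·BᵀPA = [0.5730 -0.9663]
A−BK = [-1.2135 2.5169; 1.7191 -3.8989]
AᵀP(A−BK) = [0.9860 -1.7949; -1.7949 3.3062]
P' = Q + AᵀP(A−BK) = [5.2360 -0.7949; -0.7949 3.5562]
tr(P') = 8.7921


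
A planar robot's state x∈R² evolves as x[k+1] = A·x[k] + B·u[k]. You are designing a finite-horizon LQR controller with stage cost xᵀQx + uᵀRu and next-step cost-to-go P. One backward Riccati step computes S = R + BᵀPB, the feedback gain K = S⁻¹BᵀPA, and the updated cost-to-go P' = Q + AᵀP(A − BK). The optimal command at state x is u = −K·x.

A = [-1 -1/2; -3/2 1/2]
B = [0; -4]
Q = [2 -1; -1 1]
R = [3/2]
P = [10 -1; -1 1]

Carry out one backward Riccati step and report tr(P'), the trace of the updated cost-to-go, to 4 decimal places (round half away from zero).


14.3571

BᵀP = [4.0000 -4.0000]
S = R + BᵀPB = [3/2] + [16.0000] = [17.5000]
BᵀPA = [2.0000 -4.0000]
K = S⁻¹·BᵀPA = [0.1143 -0.2286]
A−BK = [-1.0000 -0.5000; -1.0429 -0.4143]
AᵀP(A−BK) = [9.0214 4.4571; 4.4571 2.3357]
P' = Q + AᵀP(A−BK) = [11.0214 3.4571; 3.4571 3.3357]
tr(P') = 14.3571


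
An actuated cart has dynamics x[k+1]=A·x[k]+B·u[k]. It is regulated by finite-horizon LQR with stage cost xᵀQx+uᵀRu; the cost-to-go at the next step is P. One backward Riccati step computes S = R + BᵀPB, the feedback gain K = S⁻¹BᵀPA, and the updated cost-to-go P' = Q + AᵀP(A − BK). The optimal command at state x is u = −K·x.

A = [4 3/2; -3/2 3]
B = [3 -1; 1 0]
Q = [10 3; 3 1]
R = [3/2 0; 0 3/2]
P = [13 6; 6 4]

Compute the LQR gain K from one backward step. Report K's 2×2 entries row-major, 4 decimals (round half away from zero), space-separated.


0.7191 0.9085 -0.7338 0.2333

BᵀP = [45.0000 22.0000; -13.0000 -6.0000]
S = R + BᵀPB = [3/2 0; 0 3/2] + [157.0000 -45.0000; -45.0000 13.0000] = [158.5000 -45.0000; -45.0000 14.5000]
BᵀPA = [147.0000 133.5000; -43.0000 -37.5000]
K = S⁻¹·BᵀPA = [0.7191 0.9085; -0.7338 0.2333]
A−BK = [1.1089 -0.9922; -2.2191 2.0915]
AᵀP(A−BK) = [7.7374 -5.0188; -5.0188 6.7129]
P' = Q + AᵀP(A−BK) = [17.7374 -2.0188; -2.0188 7.7129]
tr(P') = 25.4504


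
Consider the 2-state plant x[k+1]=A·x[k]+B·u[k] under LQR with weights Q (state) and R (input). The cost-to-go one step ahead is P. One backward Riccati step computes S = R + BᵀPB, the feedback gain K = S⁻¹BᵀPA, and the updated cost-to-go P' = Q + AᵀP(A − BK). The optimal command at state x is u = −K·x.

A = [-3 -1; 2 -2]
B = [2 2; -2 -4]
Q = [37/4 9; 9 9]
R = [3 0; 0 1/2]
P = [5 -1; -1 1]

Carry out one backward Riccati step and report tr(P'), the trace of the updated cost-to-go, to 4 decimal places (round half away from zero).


25.4711

BᵀP = [12.0000 -4.0000; 14.0000 -6.0000]
S = R + BᵀPB = [3 0; 0 1/2] + [32.0000 40.0000; 40.0000 52.0000] = [35.0000 40.0000; 40.0000 52.5000]
BᵀPA = [-44.0000 -4.0000; -54.0000 -2.0000]
K = S⁻¹·BᵀPA = [-0.6316 -0.5474; -0.5474 0.3789]
A−BK = [-0.6421 -0.6632; -1.4526 -1.5789]
AᵀP(A−BK) = [3.6526 3.3789; 3.3789 3.5684]
P' = Q + AᵀP(A−BK) = [12.9026 12.3789; 12.3789 12.5684]
tr(P') = 25.4711
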